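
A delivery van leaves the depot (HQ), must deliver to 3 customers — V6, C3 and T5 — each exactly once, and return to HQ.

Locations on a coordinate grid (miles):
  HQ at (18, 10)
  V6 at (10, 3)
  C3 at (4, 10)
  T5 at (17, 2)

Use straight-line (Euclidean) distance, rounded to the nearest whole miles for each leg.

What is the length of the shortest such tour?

There are 3 distinct closed tours to check (reversals are equivalent).
HQ → V6 → C3 → T5 → HQ: 11+9+15+8 = 43
HQ → V6 → T5 → C3 → HQ: 11+7+15+14 = 47
HQ → C3 → V6 → T5 → HQ: 14+9+7+8 = 38
The minimum is 38.
One optimal route: HQ → C3 → V6 → T5 → HQ (or its reverse).

38 miles — the shortest possible round trip.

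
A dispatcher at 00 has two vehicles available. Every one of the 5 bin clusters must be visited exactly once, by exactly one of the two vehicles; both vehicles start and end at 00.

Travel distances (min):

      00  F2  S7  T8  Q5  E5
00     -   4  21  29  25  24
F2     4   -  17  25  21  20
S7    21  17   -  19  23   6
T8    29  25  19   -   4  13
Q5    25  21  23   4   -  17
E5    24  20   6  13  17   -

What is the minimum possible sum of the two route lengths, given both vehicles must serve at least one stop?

77 min — the smallest possible combined total.

Check every non-empty split of the stops between the two vehicles; for each half take its own optimal tour:
  {F2} + {S7, T8, Q5, E5}: 8 + 69 = 77
  {S7} + {F2, T8, Q5, E5}: 42 + 66 = 108
  {F2, S7} + {T8, Q5, E5}: 42 + 66 = 108
  {T8} + {F2, S7, Q5, E5}: 58 + 69 = 127
  {F2, T8} + {S7, Q5, E5}: 58 + 69 = 127
  {S7, T8} + {F2, Q5, E5}: 69 + 66 = 135
  … (15 splits in total)
Best: vehicle 1 00 → F2 → 00 = 8; vehicle 2 00 → S7 → E5 → T8 → Q5 → 00 = 69; combined 77.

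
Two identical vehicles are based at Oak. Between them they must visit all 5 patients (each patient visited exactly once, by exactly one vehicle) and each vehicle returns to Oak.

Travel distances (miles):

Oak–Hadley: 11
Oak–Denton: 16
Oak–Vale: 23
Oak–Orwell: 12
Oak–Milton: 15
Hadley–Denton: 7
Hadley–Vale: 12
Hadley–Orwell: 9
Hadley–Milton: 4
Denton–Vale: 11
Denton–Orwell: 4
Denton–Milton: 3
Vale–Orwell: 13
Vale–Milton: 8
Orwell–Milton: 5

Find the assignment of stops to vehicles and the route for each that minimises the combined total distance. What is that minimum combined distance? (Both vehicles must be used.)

There are 2^4 − 1 = 15 ways to divide the 5 stops into two non-empty groups. For each, the best each vehicle can do is its own shortest tour through its group:
  {Hadley} + {Denton, Vale, Orwell, Milton}: 22 + 50 = 72
  {Denton} + {Hadley, Vale, Orwell, Milton}: 32 + 48 = 80
  {Hadley, Denton} + {Vale, Orwell, Milton}: 34 + 48 = 82
  {Vale} + {Hadley, Denton, Orwell, Milton}: 46 + 34 = 80
  {Hadley, Vale} + {Denton, Orwell, Milton}: 46 + 34 = 80
  {Denton, Vale} + {Hadley, Orwell, Milton}: 50 + 32 = 82
  … (15 splits in total)
Best: vehicle 1 Oak → Hadley → Oak = 22; vehicle 2 Oak → Vale → Milton → Denton → Orwell → Oak = 50; combined 72.

72 miles — the smallest possible combined total.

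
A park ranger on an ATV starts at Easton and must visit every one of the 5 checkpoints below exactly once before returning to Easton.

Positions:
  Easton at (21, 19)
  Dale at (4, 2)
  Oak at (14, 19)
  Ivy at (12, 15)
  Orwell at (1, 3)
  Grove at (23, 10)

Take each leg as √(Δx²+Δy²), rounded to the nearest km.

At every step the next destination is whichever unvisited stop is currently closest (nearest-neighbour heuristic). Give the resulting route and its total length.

73 km along Easton → Oak → Ivy → Grove → Dale → Orwell → Easton.

Easton → [Oak:7 / Grove:9 / Ivy:10 / Dale:24 / Orwell:26] → Oak (7)
Oak → [Ivy:4 / Grove:13 / Dale:20 / Orwell:21] → Ivy (4)
Ivy → [Grove:12 / Dale:15 / Orwell:16] → Grove (12)
Grove → [Dale:21 / Orwell:23] → Dale (21)
Dale → [Orwell:3] → Orwell (3)
Return Orwell→Easton: 26.
Total = 7 + 4 + 12 + 21 + 3 + 26 = 73.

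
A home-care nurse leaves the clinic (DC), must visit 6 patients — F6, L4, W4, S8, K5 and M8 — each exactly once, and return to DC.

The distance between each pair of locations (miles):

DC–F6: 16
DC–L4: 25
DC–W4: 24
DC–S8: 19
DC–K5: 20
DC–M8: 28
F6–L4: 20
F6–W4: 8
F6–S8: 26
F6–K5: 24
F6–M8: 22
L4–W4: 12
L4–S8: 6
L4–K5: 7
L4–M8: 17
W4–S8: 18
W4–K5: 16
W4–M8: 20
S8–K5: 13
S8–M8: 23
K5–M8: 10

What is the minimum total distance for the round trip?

There are 360 distinct closed tours to check (reversals are equivalent).
DC-F6-L4-W4-S8-K5-M8-DC: 16+20+12+18+13+10+28 = 117
DC-F6-L4-W4-S8-M8-K5-DC: 16+20+12+18+23+10+20 = 119
DC-F6-L4-W4-K5-S8-M8-DC: 16+20+12+16+13+23+28 = 128
DC-F6-L4-W4-K5-M8-S8-DC: 16+20+12+16+10+23+19 = 116
DC-F6-L4-W4-M8-S8-K5-DC: 16+20+12+20+23+13+20 = 124
DC-F6-L4-W4-M8-K5-S8-DC: 16+20+12+20+10+13+19 = 110
DC-F6-L4-S8-W4-K5-M8-DC: 16+20+6+18+16+10+28 = 114
DC-F6-L4-S8-W4-M8-K5-DC: 16+20+6+18+20+10+20 = 110
… (352 more)
DC-F6-W4-M8-K5-L4-S8-DC: 16+8+20+10+7+6+19 = 86  ← best
The minimum is 86.
One optimal route: DC → F6 → W4 → M8 → K5 → L4 → S8 → DC (or its reverse).

Minimum total distance: 86 miles.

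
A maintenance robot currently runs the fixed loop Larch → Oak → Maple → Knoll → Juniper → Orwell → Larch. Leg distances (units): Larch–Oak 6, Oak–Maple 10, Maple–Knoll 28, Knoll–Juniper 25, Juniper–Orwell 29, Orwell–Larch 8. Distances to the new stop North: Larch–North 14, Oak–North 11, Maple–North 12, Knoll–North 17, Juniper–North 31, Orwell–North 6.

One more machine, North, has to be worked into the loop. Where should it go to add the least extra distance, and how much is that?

Adding 1 by placing North on the Maple–Knoll leg.

Insertion cost between consecutive stops i–j is d(i,North) + d(North,j) − d(i,j):
  between Larch and Oak: 14 + 11 − 6 = 19
  between Oak and Maple: 11 + 12 − 10 = 13
  between Maple and Knoll: 12 + 17 − 28 = 1
  between Knoll and Juniper: 17 + 31 − 25 = 23
  between Juniper and Orwell: 31 + 6 − 29 = 8
  between Orwell and Larch: 6 + 14 − 8 = 12
Cheapest insertion is between Maple and Knoll, adding 1.
New total = 106 + 1 = 107.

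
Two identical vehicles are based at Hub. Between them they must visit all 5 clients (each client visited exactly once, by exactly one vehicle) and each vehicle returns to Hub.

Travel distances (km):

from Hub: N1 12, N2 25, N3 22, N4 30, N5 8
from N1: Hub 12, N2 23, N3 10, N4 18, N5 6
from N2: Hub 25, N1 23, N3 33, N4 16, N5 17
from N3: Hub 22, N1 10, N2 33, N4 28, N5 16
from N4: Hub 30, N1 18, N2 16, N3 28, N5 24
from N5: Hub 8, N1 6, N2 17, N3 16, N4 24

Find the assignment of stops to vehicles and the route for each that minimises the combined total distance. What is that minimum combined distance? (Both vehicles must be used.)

Try each way of splitting the stops between the two vehicles (each non-empty) and, for each split, find the best tour for each vehicle:
  {N1} + {N2, N3, N4, N5}: 24 + 91 = 115
  {N2} + {N1, N3, N4, N5}: 50 + 82 = 132
  {N1, N2} + {N3, N4, N5}: 60 + 82 = 142
  {N3} + {N1, N2, N4, N5}: 44 + 71 = 115
  {N1, N3} + {N2, N4, N5}: 44 + 71 = 115
  {N2, N3} + {N1, N4, N5}: 80 + 62 = 142
  … (15 splits in total)
  {N1, N2, N3, N4} + {N5}: 91 + 16 = 107  ← best
Best: vehicle 1 Hub → N1 → N3 → N4 → N2 → Hub = 91; vehicle 2 Hub → N5 → Hub = 16; combined 107.

Minimum combined distance: 107 km.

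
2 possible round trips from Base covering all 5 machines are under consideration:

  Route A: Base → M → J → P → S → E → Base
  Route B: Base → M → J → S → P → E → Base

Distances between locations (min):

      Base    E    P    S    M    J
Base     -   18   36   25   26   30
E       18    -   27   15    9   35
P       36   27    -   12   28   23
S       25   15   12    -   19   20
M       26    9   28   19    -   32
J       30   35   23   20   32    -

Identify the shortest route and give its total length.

126 min — Route A is the shortest.

Route A: 26 + 32 + 23 + 12 + 15 + 18 = 126
Route B: 26 + 32 + 20 + 12 + 27 + 18 = 135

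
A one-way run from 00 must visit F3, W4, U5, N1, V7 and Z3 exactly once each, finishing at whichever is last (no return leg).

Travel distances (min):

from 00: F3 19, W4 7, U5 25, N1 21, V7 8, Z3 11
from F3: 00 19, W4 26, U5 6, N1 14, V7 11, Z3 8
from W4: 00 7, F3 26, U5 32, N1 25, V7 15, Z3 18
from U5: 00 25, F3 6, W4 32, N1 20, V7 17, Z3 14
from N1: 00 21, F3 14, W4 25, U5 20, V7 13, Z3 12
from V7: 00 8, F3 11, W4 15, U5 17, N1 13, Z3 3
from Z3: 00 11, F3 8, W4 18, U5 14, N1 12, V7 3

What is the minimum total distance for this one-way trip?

There are 6! = 720 possible orderings.
00→F3→W4→U5→N1→V7→Z3: 19+26+32+20+13+3 = 113
00→F3→W4→U5→N1→Z3→V7: 19+26+32+20+12+3 = 112
00→F3→W4→U5→V7→N1→Z3: 19+26+32+17+13+12 = 119
00→F3→W4→U5→V7→Z3→N1: 19+26+32+17+3+12 = 109
00→F3→W4→U5→Z3→N1→V7: 19+26+32+14+12+13 = 116
00→F3→W4→U5→Z3→V7→N1: 19+26+32+14+3+13 = 107
00→F3→W4→N1→U5→V7→Z3: 19+26+25+20+17+3 = 110
00→F3→W4→N1→U5→Z3→V7: 19+26+25+20+14+3 = 107
… (712 more)
00→W4→V7→Z3→N1→F3→U5: 7+15+3+12+14+6 = 57  ← best
The minimum is 57.
One shortest path: 00 → W4 → V7 → Z3 → N1 → F3 → U5.

57 min — the minimum one-way total.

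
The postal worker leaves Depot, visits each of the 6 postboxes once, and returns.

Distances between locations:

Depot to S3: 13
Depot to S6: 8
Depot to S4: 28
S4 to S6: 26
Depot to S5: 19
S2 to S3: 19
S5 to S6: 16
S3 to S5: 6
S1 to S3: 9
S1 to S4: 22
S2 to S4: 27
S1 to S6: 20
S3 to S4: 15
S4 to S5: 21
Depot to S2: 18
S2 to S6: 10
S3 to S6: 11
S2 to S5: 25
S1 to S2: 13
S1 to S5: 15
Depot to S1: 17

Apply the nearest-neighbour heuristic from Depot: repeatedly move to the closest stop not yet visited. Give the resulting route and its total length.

Nearest-neighbour total = 95; route Depot → S6 → S2 → S1 → S3 → S5 → S4 → Depot.

Depot → [S6:8 / S3:13 / S1:17 / S2:18 / S5:19 / S4:28] → S6 (8)
S6 → [S2:10 / S3:11 / S5:16 / S1:20 / S4:26] → S2 (10)
S2 → [S1:13 / S3:19 / S5:25 / S4:27] → S1 (13)
S1 → [S3:9 / S5:15 / S4:22] → S3 (9)
S3 → [S5:6 / S4:15] → S5 (6)
S5 → [S4:21] → S4 (21)
Return S4→Depot: 28.
Total = 8 + 10 + 13 + 9 + 6 + 21 + 28 = 95.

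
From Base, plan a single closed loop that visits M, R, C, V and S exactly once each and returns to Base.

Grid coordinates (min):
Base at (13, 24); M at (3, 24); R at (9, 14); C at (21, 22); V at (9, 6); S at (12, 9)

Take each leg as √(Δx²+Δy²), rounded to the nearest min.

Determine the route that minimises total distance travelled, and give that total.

Minimum total distance: 58 min.

There are 60 distinct closed tours to check (reversals are equivalent).
Base - M - R - C - V - S - Base: 10+12+14+20+4+15 = 75
Base - M - R - C - S - V - Base: 10+12+14+16+4+18 = 74
Base - M - R - V - C - S - Base: 10+12+8+20+16+15 = 81
Base - M - R - V - S - C - Base: 10+12+8+4+16+8 = 58
Base - M - R - S - C - V - Base: 10+12+6+16+20+18 = 82
Base - M - R - S - V - C - Base: 10+12+6+4+20+8 = 60
Base - M - C - R - V - S - Base: 10+18+14+8+4+15 = 69
Base - M - C - R - S - V - Base: 10+18+14+6+4+18 = 70
Base - M - C - V - R - S - Base: 10+18+20+8+6+15 = 77
Base - M - C - V - S - R - Base: 10+18+20+4+6+11 = 69
Base - M - C - S - R - V - Base: 10+18+16+6+8+18 = 76
Base - M - C - S - V - R - Base: 10+18+16+4+8+11 = 67
Base - M - V - R - C - S - Base: 10+19+8+14+16+15 = 82
Base - M - V - R - S - C - Base: 10+19+8+6+16+8 = 67
… (46 more)
The minimum is 58.
One optimal route: Base → M → R → V → S → C → Base (or its reverse).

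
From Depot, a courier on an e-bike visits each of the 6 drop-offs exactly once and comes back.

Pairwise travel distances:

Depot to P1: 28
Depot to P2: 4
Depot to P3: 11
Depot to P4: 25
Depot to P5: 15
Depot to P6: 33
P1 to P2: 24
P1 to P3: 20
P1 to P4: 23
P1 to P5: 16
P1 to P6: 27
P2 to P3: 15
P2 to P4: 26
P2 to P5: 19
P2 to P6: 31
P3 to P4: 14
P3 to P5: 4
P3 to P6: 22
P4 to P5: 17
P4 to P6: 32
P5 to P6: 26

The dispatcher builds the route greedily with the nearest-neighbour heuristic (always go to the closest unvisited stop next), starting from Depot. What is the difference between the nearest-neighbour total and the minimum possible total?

From Depot: P2=4, P3=11, P5=15, P4=25, P1=28, P6=33 → choose P2 (4).
From P2: P3=15, P5=19, P1=24, P4=26, P6=31 → choose P3 (15).
From P3: P5=4, P4=14, P1=20, P6=22 → choose P5 (4).
From P5: P1=16, P4=17, P6=26 → choose P1 (16).
From P1: P4=23, P6=27 → choose P4 (23).
From P4: P6=32 → choose P6 (32).
NN route Depot → P2 → P3 → P5 → P1 → P4 → P6 → Depot costs 127.
Optimal: Depot → P2 → P6 → P1 → P4 → P5 → P3 → Depot costs 117 (by enumerating all 360 distinct tours).
Excess = 127 − 117 = 10.

10 longer than the optimal tour.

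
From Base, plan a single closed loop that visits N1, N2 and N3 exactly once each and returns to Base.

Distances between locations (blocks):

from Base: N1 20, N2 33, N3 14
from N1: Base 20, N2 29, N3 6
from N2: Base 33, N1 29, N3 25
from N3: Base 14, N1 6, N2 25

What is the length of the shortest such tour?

With 3 stops there are 3!/2 = 3 distinct round trips (a route and its reverse cost the same).
Base - N1 - N2 - N3 - Base: 20+29+25+14 = 88
Base - N1 - N3 - N2 - Base: 20+6+25+33 = 84
Base - N2 - N1 - N3 - Base: 33+29+6+14 = 82
The minimum is 82.
One optimal route: Base → N2 → N1 → N3 → Base (or its reverse).

82 blocks — the shortest possible round trip.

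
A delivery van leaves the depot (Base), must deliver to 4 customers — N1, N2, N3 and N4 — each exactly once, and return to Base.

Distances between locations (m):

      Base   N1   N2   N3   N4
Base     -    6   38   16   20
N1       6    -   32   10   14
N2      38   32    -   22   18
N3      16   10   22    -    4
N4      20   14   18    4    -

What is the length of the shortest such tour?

There are 12 distinct closed tours to check (reversals are equivalent).
Base-N1-N2-N3-N4-Base: 6+32+22+4+20 = 84
Base-N1-N2-N4-N3-Base: 6+32+18+4+16 = 76
Base-N1-N3-N2-N4-Base: 6+10+22+18+20 = 76
Base-N1-N3-N4-N2-Base: 6+10+4+18+38 = 76
Base-N1-N4-N2-N3-Base: 6+14+18+22+16 = 76
Base-N1-N4-N3-N2-Base: 6+14+4+22+38 = 84
Base-N2-N1-N3-N4-Base: 38+32+10+4+20 = 104
Base-N2-N1-N4-N3-Base: 38+32+14+4+16 = 104
Base-N2-N3-N1-N4-Base: 38+22+10+14+20 = 104
Base-N2-N4-N1-N3-Base: 38+18+14+10+16 = 96
Base-N3-N1-N2-N4-Base: 16+10+32+18+20 = 96
Base-N3-N2-N1-N4-Base: 16+22+32+14+20 = 104
The minimum is 76.
One optimal route: Base → N1 → N2 → N4 → N3 → Base (or its reverse).

76 m — the shortest possible round trip.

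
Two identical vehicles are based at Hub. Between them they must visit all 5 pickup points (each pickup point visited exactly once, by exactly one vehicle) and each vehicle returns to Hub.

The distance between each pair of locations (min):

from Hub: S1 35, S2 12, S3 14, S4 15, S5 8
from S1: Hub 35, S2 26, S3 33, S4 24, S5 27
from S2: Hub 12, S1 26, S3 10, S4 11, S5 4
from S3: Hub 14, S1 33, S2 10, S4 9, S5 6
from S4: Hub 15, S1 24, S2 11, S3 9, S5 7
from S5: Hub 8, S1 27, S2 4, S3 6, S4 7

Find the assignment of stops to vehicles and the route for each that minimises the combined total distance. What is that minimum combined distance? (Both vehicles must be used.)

101 min — the smallest possible combined total.

Try each way of splitting the stops between the two vehicles (each non-empty) and, for each split, find the best tour for each vehicle:
  {S1} + {S2, S3, S4, S5}: 70 + 46 = 116
  {S2} + {S1, S3, S4, S5}: 24 + 82 = 106
  {S1, S2} + {S3, S4, S5}: 73 + 38 = 111
  {S3} + {S1, S2, S4, S5}: 28 + 77 = 105
  {S1, S3} + {S2, S4, S5}: 82 + 38 = 120
  {S2, S3} + {S1, S4, S5}: 36 + 74 = 110
  … (15 splits in total)
  {S1, S2, S3, S4} + {S5}: 85 + 16 = 101  ← best
Best: vehicle 1 Hub → S2 → S1 → S4 → S3 → Hub = 85; vehicle 2 Hub → S5 → Hub = 16; combined 101.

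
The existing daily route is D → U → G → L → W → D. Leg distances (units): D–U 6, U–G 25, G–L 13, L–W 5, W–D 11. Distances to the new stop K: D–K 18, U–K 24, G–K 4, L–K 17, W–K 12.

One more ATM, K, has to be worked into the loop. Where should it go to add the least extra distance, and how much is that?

Insertion cost between consecutive stops i–j is d(i,K) + d(K,j) − d(i,j):
  between D and U: 18 + 24 − 6 = 36
  between U and G: 24 + 4 − 25 = 3
  between G and L: 4 + 17 − 13 = 8
  between L and W: 17 + 12 − 5 = 24
  between W and D: 12 + 18 − 11 = 19
Cheapest insertion is between U and G, adding 3.
New total = 60 + 3 = 63.

Adding 3 by placing K on the U–G leg.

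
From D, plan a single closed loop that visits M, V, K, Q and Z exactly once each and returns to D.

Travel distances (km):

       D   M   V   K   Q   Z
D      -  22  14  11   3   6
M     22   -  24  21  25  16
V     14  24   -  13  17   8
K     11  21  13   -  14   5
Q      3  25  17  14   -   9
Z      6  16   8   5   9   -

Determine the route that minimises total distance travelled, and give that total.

D - M - V - K - Q - Z - D: 22+24+13+14+9+6 = 88
D - M - V - K - Z - Q - D: 22+24+13+5+9+3 = 76
D - M - V - Q - K - Z - D: 22+24+17+14+5+6 = 88
D - M - V - Q - Z - K - D: 22+24+17+9+5+11 = 88
D - M - V - Z - K - Q - D: 22+24+8+5+14+3 = 76
D - M - V - Z - Q - K - D: 22+24+8+9+14+11 = 88
D - M - K - V - Q - Z - D: 22+21+13+17+9+6 = 88
D - M - K - V - Z - Q - D: 22+21+13+8+9+3 = 76
D - M - K - Q - V - Z - D: 22+21+14+17+8+6 = 88
D - M - K - Q - Z - V - D: 22+21+14+9+8+14 = 88
D - M - K - Z - V - Q - D: 22+21+5+8+17+3 = 76
D - M - K - Z - Q - V - D: 22+21+5+9+17+14 = 88
D - M - Q - V - K - Z - D: 22+25+17+13+5+6 = 88
D - M - Q - V - Z - K - D: 22+25+17+8+5+11 = 88
… (46 more)
The minimum is 76.
One optimal route: D → M → V → K → Z → Q → D (or its reverse).

Shortest round trip = 76 km.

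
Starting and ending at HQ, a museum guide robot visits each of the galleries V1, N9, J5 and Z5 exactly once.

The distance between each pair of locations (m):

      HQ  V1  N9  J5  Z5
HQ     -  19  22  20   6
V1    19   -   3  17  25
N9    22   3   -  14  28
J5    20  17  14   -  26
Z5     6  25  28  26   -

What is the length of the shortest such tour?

HQ - V1 - N9 - J5 - Z5 - HQ: 19+3+14+26+6 = 68
HQ - V1 - N9 - Z5 - J5 - HQ: 19+3+28+26+20 = 96
HQ - V1 - J5 - N9 - Z5 - HQ: 19+17+14+28+6 = 84
HQ - V1 - J5 - Z5 - N9 - HQ: 19+17+26+28+22 = 112
HQ - V1 - Z5 - N9 - J5 - HQ: 19+25+28+14+20 = 106
HQ - V1 - Z5 - J5 - N9 - HQ: 19+25+26+14+22 = 106
HQ - N9 - V1 - J5 - Z5 - HQ: 22+3+17+26+6 = 74
HQ - N9 - V1 - Z5 - J5 - HQ: 22+3+25+26+20 = 96
HQ - N9 - J5 - V1 - Z5 - HQ: 22+14+17+25+6 = 84
HQ - N9 - Z5 - V1 - J5 - HQ: 22+28+25+17+20 = 112
HQ - J5 - V1 - N9 - Z5 - HQ: 20+17+3+28+6 = 74
HQ - J5 - N9 - V1 - Z5 - HQ: 20+14+3+25+6 = 68
The minimum is 68.
One optimal route: HQ → V1 → N9 → J5 → Z5 → HQ (or its reverse).

Shortest round trip = 68 m.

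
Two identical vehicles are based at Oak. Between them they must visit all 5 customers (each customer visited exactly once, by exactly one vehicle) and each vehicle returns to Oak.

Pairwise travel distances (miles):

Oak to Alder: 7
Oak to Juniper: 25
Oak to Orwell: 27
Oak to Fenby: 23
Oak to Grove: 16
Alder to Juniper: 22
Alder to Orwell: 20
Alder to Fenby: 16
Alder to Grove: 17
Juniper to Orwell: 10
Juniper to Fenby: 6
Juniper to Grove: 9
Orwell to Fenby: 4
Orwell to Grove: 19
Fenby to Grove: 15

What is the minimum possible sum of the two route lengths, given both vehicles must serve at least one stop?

Check every non-empty split of the stops between the two vehicles; for each half take its own optimal tour:
  {Alder} + {Juniper, Orwell, Fenby, Grove}: 14 + 62 = 76
  {Juniper} + {Alder, Orwell, Fenby, Grove}: 50 + 62 = 112
  {Alder, Juniper} + {Orwell, Fenby, Grove}: 54 + 62 = 116
  {Orwell} + {Alder, Juniper, Fenby, Grove}: 54 + 54 = 108
  {Alder, Orwell} + {Juniper, Fenby, Grove}: 54 + 54 = 108
  {Juniper, Orwell} + {Alder, Fenby, Grove}: 62 + 54 = 116
  … (15 splits in total)
Best: vehicle 1 Oak → Alder → Oak = 14; vehicle 2 Oak → Orwell → Fenby → Juniper → Grove → Oak = 62; combined 76.

76 miles — the smallest possible combined total.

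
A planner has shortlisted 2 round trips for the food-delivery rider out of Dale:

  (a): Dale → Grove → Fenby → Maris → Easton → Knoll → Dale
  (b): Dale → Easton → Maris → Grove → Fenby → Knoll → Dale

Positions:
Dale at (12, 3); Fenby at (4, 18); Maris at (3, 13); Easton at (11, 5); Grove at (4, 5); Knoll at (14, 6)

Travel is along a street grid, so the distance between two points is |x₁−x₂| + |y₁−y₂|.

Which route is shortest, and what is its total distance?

(a): 10 + 13 + 6 + 16 + 4 + 5 = 54
(b): 3 + 16 + 9 + 13 + 22 + 5 = 68

54 — (a) is the shortest.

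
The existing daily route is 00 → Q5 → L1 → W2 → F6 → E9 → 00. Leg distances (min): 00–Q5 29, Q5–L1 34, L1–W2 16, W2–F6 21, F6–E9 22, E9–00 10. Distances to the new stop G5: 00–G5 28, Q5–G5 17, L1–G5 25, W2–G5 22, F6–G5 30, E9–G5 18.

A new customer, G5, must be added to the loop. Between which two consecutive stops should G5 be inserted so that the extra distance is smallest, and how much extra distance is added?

Insertion cost between consecutive stops i–j is d(i,G5) + d(G5,j) − d(i,j):
  between 00 and Q5: 28 + 17 − 29 = 16
  between Q5 and L1: 17 + 25 − 34 = 8
  between L1 and W2: 25 + 22 − 16 = 31
  between W2 and F6: 22 + 30 − 21 = 31
  between F6 and E9: 30 + 18 − 22 = 26
  between E9 and 00: 18 + 28 − 10 = 36
Cheapest insertion is between Q5 and L1, adding 8.
New total = 132 + 8 = 140.

Adding 8 min by placing G5 on the Q5–L1 leg.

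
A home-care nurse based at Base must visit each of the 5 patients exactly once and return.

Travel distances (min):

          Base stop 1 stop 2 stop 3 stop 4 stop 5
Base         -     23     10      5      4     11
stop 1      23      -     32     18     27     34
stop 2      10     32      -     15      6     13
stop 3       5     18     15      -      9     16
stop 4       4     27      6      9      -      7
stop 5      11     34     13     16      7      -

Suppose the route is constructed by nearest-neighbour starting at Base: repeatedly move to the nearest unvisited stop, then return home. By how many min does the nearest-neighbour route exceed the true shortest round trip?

The nearest-neighbour route is 1 min longer than optimal.

From Base: stop 4=4, stop 3=5, stop 2=10, stop 5=11, stop 1=23 → choose stop 4 (4).
From stop 4: stop 2=6, stop 5=7, stop 3=9, stop 1=27 → choose stop 2 (6).
From stop 2: stop 5=13, stop 3=15, stop 1=32 → choose stop 5 (13).
From stop 5: stop 3=16, stop 1=34 → choose stop 3 (16).
From stop 3: stop 1=18 → choose stop 1 (18).
NN route Base → stop 4 → stop 2 → stop 5 → stop 3 → stop 1 → Base costs 80.
Optimal: Base → stop 3 → stop 1 → stop 2 → stop 4 → stop 5 → Base costs 79 (by enumerating all 60 distinct tours).
Excess = 80 − 79 = 1.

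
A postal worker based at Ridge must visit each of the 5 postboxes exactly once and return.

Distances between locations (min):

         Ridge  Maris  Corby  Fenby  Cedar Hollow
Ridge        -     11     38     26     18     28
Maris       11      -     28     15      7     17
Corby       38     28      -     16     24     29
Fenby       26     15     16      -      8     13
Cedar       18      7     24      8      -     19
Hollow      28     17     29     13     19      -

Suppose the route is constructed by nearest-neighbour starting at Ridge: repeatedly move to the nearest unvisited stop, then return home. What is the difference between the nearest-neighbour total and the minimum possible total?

Ridge: Maris=11, Cedar=18, Fenby=26, Hollow=28, Corby=38 ⇒ Maris
Maris: Cedar=7, Fenby=15, Hollow=17, Corby=28 ⇒ Cedar
Cedar: Fenby=8, Hollow=19, Corby=24 ⇒ Fenby
Fenby: Hollow=13, Corby=16 ⇒ Hollow
Hollow: Corby=29 ⇒ Corby
NN route Ridge → Maris → Cedar → Fenby → Hollow → Corby → Ridge costs 106.
Optimal: Ridge → Maris → Cedar → Corby → Fenby → Hollow → Ridge costs 99 (by enumerating all 60 distinct tours).
Excess = 106 − 99 = 7.

7 min longer than the optimal tour.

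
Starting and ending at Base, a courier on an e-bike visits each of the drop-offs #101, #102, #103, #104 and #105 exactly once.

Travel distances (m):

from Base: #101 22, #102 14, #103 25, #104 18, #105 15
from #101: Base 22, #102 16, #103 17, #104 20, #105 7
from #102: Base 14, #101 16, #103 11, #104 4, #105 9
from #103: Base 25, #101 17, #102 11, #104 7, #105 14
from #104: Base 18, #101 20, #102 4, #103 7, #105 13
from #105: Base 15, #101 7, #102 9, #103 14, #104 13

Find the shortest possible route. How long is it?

Shortest round trip = 64 m.

With 5 stops there are 5!/2 = 60 distinct round trips (a route and its reverse cost the same).
Base → #101 → #102 → #103 → #104 → #105 → Base: 22+16+11+7+13+15 = 84
Base → #101 → #102 → #103 → #105 → #104 → Base: 22+16+11+14+13+18 = 94
Base → #101 → #102 → #104 → #103 → #105 → Base: 22+16+4+7+14+15 = 78
Base → #101 → #102 → #104 → #105 → #103 → Base: 22+16+4+13+14+25 = 94
Base → #101 → #102 → #105 → #103 → #104 → Base: 22+16+9+14+7+18 = 86
Base → #101 → #102 → #105 → #104 → #103 → Base: 22+16+9+13+7+25 = 92
Base → #101 → #103 → #102 → #104 → #105 → Base: 22+17+11+4+13+15 = 82
Base → #101 → #103 → #102 → #105 → #104 → Base: 22+17+11+9+13+18 = 90
Base → #101 → #103 → #104 → #102 → #105 → Base: 22+17+7+4+9+15 = 74
Base → #101 → #103 → #104 → #105 → #102 → Base: 22+17+7+13+9+14 = 82
Base → #101 → #103 → #105 → #102 → #104 → Base: 22+17+14+9+4+18 = 84
Base → #101 → #103 → #105 → #104 → #102 → Base: 22+17+14+13+4+14 = 84
Base → #101 → #104 → #102 → #103 → #105 → Base: 22+20+4+11+14+15 = 86
Base → #101 → #104 → #102 → #105 → #103 → Base: 22+20+4+9+14+25 = 94
… (46 more)
Base → #102 → #104 → #103 → #101 → #105 → Base: 14+4+7+17+7+15 = 64  ← best
The minimum is 64.
One optimal route: Base → #102 → #104 → #103 → #101 → #105 → Base (or its reverse).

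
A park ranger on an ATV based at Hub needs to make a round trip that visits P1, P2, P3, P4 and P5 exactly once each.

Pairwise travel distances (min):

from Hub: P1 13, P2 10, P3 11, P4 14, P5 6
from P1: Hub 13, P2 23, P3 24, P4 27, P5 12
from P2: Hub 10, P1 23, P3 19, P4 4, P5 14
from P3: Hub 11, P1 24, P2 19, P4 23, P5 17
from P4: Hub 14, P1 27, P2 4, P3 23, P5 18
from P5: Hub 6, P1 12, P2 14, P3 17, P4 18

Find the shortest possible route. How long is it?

With 5 stops there are 5!/2 = 60 distinct round trips (a route and its reverse cost the same).
Hub - P1 - P2 - P3 - P4 - P5 - Hub: 13+23+19+23+18+6 = 102
Hub - P1 - P2 - P3 - P5 - P4 - Hub: 13+23+19+17+18+14 = 104
Hub - P1 - P2 - P4 - P3 - P5 - Hub: 13+23+4+23+17+6 = 86
Hub - P1 - P2 - P4 - P5 - P3 - Hub: 13+23+4+18+17+11 = 86
Hub - P1 - P2 - P5 - P3 - P4 - Hub: 13+23+14+17+23+14 = 104
Hub - P1 - P2 - P5 - P4 - P3 - Hub: 13+23+14+18+23+11 = 102
Hub - P1 - P3 - P2 - P4 - P5 - Hub: 13+24+19+4+18+6 = 84
Hub - P1 - P3 - P2 - P5 - P4 - Hub: 13+24+19+14+18+14 = 102
Hub - P1 - P3 - P4 - P2 - P5 - Hub: 13+24+23+4+14+6 = 84
Hub - P1 - P3 - P4 - P5 - P2 - Hub: 13+24+23+18+14+10 = 102
Hub - P1 - P3 - P5 - P2 - P4 - Hub: 13+24+17+14+4+14 = 86
Hub - P1 - P3 - P5 - P4 - P2 - Hub: 13+24+17+18+4+10 = 86
Hub - P1 - P4 - P2 - P3 - P5 - Hub: 13+27+4+19+17+6 = 86
Hub - P1 - P4 - P2 - P5 - P3 - Hub: 13+27+4+14+17+11 = 86
… (46 more)
Hub - P1 - P5 - P2 - P4 - P3 - Hub: 13+12+14+4+23+11 = 77  ← best
The minimum is 77.
One optimal route: Hub → P1 → P5 → P2 → P4 → P3 → Hub (or its reverse).

Shortest round trip = 77 min.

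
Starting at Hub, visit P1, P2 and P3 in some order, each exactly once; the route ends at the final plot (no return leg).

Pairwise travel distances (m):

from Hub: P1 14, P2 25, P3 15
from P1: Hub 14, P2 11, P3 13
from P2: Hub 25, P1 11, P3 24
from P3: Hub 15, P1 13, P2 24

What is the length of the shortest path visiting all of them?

39 m — the minimum one-way total.

There are 3! = 6 possible orderings.
Hub - P1 - P2 - P3: 14+11+24 = 49
Hub - P1 - P3 - P2: 14+13+24 = 51
Hub - P2 - P1 - P3: 25+11+13 = 49
Hub - P2 - P3 - P1: 25+24+13 = 62
Hub - P3 - P1 - P2: 15+13+11 = 39
Hub - P3 - P2 - P1: 15+24+11 = 50
The minimum is 39.
One shortest path: Hub → P3 → P1 → P2.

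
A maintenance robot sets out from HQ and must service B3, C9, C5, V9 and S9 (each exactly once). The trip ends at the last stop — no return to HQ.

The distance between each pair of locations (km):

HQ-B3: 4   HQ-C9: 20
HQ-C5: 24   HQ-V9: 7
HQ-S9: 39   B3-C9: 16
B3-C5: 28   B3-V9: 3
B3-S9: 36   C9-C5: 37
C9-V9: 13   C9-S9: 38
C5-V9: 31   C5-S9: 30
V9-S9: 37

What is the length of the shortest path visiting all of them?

There are 5! = 120 possible orderings.
HQ → B3 → C9 → C5 → V9 → S9: 4+16+37+31+37 = 125
HQ → B3 → C9 → C5 → S9 → V9: 4+16+37+30+37 = 124
HQ → B3 → C9 → V9 → C5 → S9: 4+16+13+31+30 = 94
HQ → B3 → C9 → V9 → S9 → C5: 4+16+13+37+30 = 100
HQ → B3 → C9 → S9 → C5 → V9: 4+16+38+30+31 = 119
HQ → B3 → C9 → S9 → V9 → C5: 4+16+38+37+31 = 126
HQ → B3 → C5 → C9 → V9 → S9: 4+28+37+13+37 = 119
HQ → B3 → C5 → C9 → S9 → V9: 4+28+37+38+37 = 144
HQ → B3 → C5 → V9 → C9 → S9: 4+28+31+13+38 = 114
HQ → B3 → C5 → V9 → S9 → C9: 4+28+31+37+38 = 138
HQ → B3 → C5 → S9 → C9 → V9: 4+28+30+38+13 = 113
HQ → B3 → C5 → S9 → V9 → C9: 4+28+30+37+13 = 112
HQ → B3 → V9 → C9 → C5 → S9: 4+3+13+37+30 = 87
HQ → B3 → V9 → C9 → S9 → C5: 4+3+13+38+30 = 88
… (106 more)
The minimum is 87.
One shortest path: HQ → B3 → V9 → C9 → C5 → S9.

Minimum one-way distance = 87 km.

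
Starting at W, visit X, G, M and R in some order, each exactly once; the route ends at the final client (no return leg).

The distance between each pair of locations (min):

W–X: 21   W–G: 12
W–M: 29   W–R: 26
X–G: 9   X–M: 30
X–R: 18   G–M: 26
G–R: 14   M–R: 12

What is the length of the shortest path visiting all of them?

There are 4! = 24 possible orderings.
W→X→G→M→R: 21+9+26+12 = 68
W→X→G→R→M: 21+9+14+12 = 56
W→X→M→G→R: 21+30+26+14 = 91
W→X→M→R→G: 21+30+12+14 = 77
W→X→R→G→M: 21+18+14+26 = 79
W→X→R→M→G: 21+18+12+26 = 77
W→G→X→M→R: 12+9+30+12 = 63
W→G→X→R→M: 12+9+18+12 = 51
W→G→M→X→R: 12+26+30+18 = 86
W→G→M→R→X: 12+26+12+18 = 68
W→G→R→X→M: 12+14+18+30 = 74
W→G→R→M→X: 12+14+12+30 = 68
W→M→X→G→R: 29+30+9+14 = 82
W→M→X→R→G: 29+30+18+14 = 91
… (10 more)
The minimum is 51.
One shortest path: W → G → X → R → M.

Minimum one-way distance = 51 min.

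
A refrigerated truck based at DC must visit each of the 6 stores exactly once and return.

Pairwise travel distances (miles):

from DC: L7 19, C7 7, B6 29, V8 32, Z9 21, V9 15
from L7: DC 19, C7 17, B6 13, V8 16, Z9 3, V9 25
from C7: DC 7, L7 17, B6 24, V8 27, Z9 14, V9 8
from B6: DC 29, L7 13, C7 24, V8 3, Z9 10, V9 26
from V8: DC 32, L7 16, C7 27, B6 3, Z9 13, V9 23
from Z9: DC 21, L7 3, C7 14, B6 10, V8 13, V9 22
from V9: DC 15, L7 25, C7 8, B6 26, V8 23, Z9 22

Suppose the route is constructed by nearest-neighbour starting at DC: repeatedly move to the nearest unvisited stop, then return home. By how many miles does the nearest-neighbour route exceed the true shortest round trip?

15 miles longer than the optimal tour.

DC: C7=7, V9=15, L7=19, Z9=21, B6=29, V8=32 ⇒ C7
C7: V9=8, Z9=14, L7=17, B6=24, V8=27 ⇒ V9
V9: Z9=22, V8=23, L7=25, B6=26 ⇒ Z9
Z9: L7=3, B6=10, V8=13 ⇒ L7
L7: B6=13, V8=16 ⇒ B6
B6: V8=3 ⇒ V8
NN route DC → C7 → V9 → Z9 → L7 → B6 → V8 → DC costs 88.
Optimal: DC → L7 → Z9 → B6 → V8 → V9 → C7 → DC costs 73 (by enumerating all 360 distinct tours).
Excess = 88 − 73 = 15.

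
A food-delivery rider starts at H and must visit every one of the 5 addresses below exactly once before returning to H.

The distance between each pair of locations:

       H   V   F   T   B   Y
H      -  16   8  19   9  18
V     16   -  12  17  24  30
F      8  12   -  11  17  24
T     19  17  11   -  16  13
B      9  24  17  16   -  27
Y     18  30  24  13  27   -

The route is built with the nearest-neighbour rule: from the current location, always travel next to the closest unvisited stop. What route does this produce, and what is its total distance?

Total distance 99 via the nearest-neighbour route H → F → T → Y → B → V → H.

From H: distances to unvisited — F=8, B=9, V=16, Y=18, T=19. Nearest is F (8).
From F: distances to unvisited — T=11, V=12, B=17, Y=24. Nearest is T (11).
From T: distances to unvisited — Y=13, B=16, V=17. Nearest is Y (13).
From Y: distances to unvisited — B=27, V=30. Nearest is B (27).
From B: distances to unvisited — V=24. Nearest is V (24).
Return V→H: 16.
Total = 8 + 11 + 13 + 27 + 24 + 16 = 99.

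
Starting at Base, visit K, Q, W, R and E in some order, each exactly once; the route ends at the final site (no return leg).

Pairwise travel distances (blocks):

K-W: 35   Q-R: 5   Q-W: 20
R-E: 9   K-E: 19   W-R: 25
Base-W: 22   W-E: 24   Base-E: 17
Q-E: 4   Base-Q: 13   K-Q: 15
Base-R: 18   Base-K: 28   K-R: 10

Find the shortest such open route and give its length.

Minimum one-way distance = 65 blocks.

There are 5! = 120 possible orderings.
Base→K→Q→W→R→E: 28+15+20+25+9 = 97
Base→K→Q→W→E→R: 28+15+20+24+9 = 96
Base→K→Q→R→W→E: 28+15+5+25+24 = 97
Base→K→Q→R→E→W: 28+15+5+9+24 = 81
Base→K→Q→E→W→R: 28+15+4+24+25 = 96
Base→K→Q→E→R→W: 28+15+4+9+25 = 81
Base→K→W→Q→R→E: 28+35+20+5+9 = 97
Base→K→W→Q→E→R: 28+35+20+4+9 = 96
Base→K→W→R→Q→E: 28+35+25+5+4 = 97
Base→K→W→R→E→Q: 28+35+25+9+4 = 101
Base→K→W→E→Q→R: 28+35+24+4+5 = 96
Base→K→W→E→R→Q: 28+35+24+9+5 = 101
Base→K→R→Q→W→E: 28+10+5+20+24 = 87
Base→K→R→Q→E→W: 28+10+5+4+24 = 71
… (106 more)
Base→W→Q→E→R→K: 22+20+4+9+10 = 65  ← best
The minimum is 65.
One shortest path: Base → W → Q → E → R → K.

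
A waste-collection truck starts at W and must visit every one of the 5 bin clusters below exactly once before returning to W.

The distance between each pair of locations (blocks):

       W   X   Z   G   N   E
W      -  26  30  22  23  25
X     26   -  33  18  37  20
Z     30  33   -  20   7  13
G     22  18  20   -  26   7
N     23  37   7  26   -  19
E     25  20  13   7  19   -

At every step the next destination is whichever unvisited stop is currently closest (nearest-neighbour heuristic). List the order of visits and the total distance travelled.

From W: distances to unvisited — G=22, N=23, E=25, X=26, Z=30. Nearest is G (22).
From G: distances to unvisited — E=7, X=18, Z=20, N=26. Nearest is E (7).
From E: distances to unvisited — Z=13, N=19, X=20. Nearest is Z (13).
From Z: distances to unvisited — N=7, X=33. Nearest is N (7).
From N: distances to unvisited — X=37. Nearest is X (37).
Return X→W: 26.
Total = 22 + 7 + 13 + 7 + 37 + 26 = 112.

112 blocks along W → G → E → Z → N → X → W.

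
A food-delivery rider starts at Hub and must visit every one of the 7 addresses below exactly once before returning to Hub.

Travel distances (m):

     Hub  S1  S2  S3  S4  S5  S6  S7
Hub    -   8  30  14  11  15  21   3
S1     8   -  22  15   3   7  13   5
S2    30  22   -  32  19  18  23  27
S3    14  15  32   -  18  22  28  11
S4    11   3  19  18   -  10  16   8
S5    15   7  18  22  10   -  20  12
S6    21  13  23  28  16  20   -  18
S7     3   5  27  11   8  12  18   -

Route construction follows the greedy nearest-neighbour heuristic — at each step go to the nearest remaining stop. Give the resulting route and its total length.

104 m along Hub → S7 → S1 → S4 → S5 → S2 → S6 → S3 → Hub.

From Hub: distances to unvisited — S7=3, S1=8, S4=11, S3=14, S5=15, S6=21, S2=30. Nearest is S7 (3).
From S7: distances to unvisited — S1=5, S4=8, S3=11, S5=12, S6=18, S2=27. Nearest is S1 (5).
From S1: distances to unvisited — S4=3, S5=7, S6=13, S3=15, S2=22. Nearest is S4 (3).
From S4: distances to unvisited — S5=10, S6=16, S3=18, S2=19. Nearest is S5 (10).
From S5: distances to unvisited — S2=18, S6=20, S3=22. Nearest is S2 (18).
From S2: distances to unvisited — S6=23, S3=32. Nearest is S6 (23).
From S6: distances to unvisited — S3=28. Nearest is S3 (28).
Return S3→Hub: 14.
Total = 3 + 5 + 3 + 10 + 18 + 23 + 28 + 14 = 104.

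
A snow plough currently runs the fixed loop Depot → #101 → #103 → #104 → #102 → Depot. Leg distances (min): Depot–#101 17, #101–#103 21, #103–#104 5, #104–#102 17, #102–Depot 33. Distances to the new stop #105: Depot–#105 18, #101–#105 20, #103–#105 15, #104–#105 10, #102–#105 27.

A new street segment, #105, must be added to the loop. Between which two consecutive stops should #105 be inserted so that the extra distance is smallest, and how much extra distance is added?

+12 min — insert #105 between #102 and Depot.

Insertion cost between consecutive stops i–j is d(i,#105) + d(#105,j) − d(i,j):
  between Depot and #101: 18 + 20 − 17 = 21
  between #101 and #103: 20 + 15 − 21 = 14
  between #103 and #104: 15 + 10 − 5 = 20
  between #104 and #102: 10 + 27 − 17 = 20
  between #102 and Depot: 27 + 18 − 33 = 12
Cheapest insertion is between #102 and Depot, adding 12.
New total = 93 + 12 = 105.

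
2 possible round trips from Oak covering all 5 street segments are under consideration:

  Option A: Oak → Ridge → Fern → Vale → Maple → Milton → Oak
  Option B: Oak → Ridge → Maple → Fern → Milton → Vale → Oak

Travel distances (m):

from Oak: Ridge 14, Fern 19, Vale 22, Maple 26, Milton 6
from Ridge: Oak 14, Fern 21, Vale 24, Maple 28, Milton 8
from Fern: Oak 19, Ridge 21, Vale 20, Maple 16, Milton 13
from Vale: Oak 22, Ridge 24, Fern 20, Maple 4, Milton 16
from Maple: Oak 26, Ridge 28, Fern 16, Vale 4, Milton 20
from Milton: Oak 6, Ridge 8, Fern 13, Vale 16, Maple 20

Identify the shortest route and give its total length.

Option A: 14 + 21 + 20 + 4 + 20 + 6 = 85
Option B: 14 + 28 + 16 + 13 + 16 + 22 = 109

85 m — Option A is the shortest.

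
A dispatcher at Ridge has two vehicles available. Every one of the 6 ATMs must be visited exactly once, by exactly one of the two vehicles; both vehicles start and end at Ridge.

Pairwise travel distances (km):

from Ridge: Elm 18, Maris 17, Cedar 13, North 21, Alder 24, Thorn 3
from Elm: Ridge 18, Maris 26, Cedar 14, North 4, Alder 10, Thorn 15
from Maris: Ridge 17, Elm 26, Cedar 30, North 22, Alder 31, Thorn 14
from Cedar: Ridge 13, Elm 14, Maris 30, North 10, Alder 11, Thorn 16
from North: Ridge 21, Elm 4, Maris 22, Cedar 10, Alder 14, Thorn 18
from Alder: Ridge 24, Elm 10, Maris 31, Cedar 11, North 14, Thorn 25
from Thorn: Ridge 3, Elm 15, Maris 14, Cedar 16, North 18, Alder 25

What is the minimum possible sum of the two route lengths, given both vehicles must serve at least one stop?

There are 2^5 − 1 = 31 ways to divide the 6 stops into two non-empty groups. For each, the best each vehicle can do is its own shortest tour through its group:
  {Elm} + {Maris, Cedar, North, Alder, Thorn}: 36 + 77 = 113
  {Maris} + {Elm, Cedar, North, Alder, Thorn}: 34 + 59 = 93
  {Elm, Maris} + {Cedar, North, Alder, Thorn}: 61 + 59 = 120
  {Cedar} + {Elm, Maris, North, Alder, Thorn}: 26 + 77 = 103
  {Elm, Cedar} + {Maris, North, Alder, Thorn}: 45 + 77 = 122
  {Maris, Cedar} + {Elm, North, Alder, Thorn}: 60 + 59 = 119
  … (31 splits in total)
  {Elm, Maris, Cedar, North, Alder} + {Thorn}: 77 + 6 = 83  ← best
Best: vehicle 1 Ridge → Maris → North → Elm → Alder → Cedar → Ridge = 77; vehicle 2 Ridge → Thorn → Ridge = 6; combined 83.

83 km — the smallest possible combined total.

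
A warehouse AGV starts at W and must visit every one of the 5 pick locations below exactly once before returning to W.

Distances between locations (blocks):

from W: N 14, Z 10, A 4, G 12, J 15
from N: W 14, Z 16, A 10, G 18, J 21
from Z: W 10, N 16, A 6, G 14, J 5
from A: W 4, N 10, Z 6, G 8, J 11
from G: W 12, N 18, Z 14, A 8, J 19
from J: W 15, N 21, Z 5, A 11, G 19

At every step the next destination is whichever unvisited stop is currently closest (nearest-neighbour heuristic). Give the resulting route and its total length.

W → [A:4 / Z:10 / G:12 / N:14 / J:15] → A (4)
A → [Z:6 / G:8 / N:10 / J:11] → Z (6)
Z → [J:5 / G:14 / N:16] → J (5)
J → [G:19 / N:21] → G (19)
G → [N:18] → N (18)
Return N→W: 14.
Total = 4 + 6 + 5 + 19 + 18 + 14 = 66.

Total distance 66 blocks via the nearest-neighbour route W → A → Z → J → G → N → W.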